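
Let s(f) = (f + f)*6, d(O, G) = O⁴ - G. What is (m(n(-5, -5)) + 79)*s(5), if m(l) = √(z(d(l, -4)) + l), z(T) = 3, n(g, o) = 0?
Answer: 4740 + 60*√3 ≈ 4843.9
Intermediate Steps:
s(f) = 12*f (s(f) = (2*f)*6 = 12*f)
m(l) = √(3 + l)
(m(n(-5, -5)) + 79)*s(5) = (√(3 + 0) + 79)*(12*5) = (√3 + 79)*60 = (79 + √3)*60 = 4740 + 60*√3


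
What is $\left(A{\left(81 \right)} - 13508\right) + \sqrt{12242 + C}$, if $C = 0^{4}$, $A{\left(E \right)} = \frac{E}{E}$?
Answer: $-13507 + \sqrt{12242} \approx -13396.0$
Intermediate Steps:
$A{\left(E \right)} = 1$
$C = 0$
$\left(A{\left(81 \right)} - 13508\right) + \sqrt{12242 + C} = \left(1 - 13508\right) + \sqrt{12242 + 0} = -13507 + \sqrt{12242}$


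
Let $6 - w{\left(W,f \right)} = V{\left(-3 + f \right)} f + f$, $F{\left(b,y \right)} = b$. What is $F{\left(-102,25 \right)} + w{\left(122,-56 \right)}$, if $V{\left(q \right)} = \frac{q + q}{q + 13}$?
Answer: $\frac{2384}{23} \approx 103.65$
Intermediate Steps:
$V{\left(q \right)} = \frac{2 q}{13 + q}$
$w{\left(W,f \right)} = 6 - f - \frac{2 f \left(-3 + f\right)}{10 + f}$ ($w{\left(W,f \right)} = 6 - \left(\frac{2 \left(-3 + f\right)}{13 + \left(-3 + f\right)} f + f\right) = 6 - \left(\frac{2 \left(-3 + f\right)}{10 + f} f + f\right) = 6 - \left(\frac{2 f \left(-3 + f\right)}{10 + f} + f\right) = 6 - \left(f + \frac{2 f \left(-3 + f\right)}{10 + f}\right) = 6 - f - \frac{2 f \left(-3 + f\right)}{10 + f}$)
$F{\left(-102,25 \right)} + w{\left(122,-56 \right)} = -102 + \frac{60 - 3 \left(-56\right)^{2} + 2 \left(-56\right)}{10 - 56} = -102 + \frac{60 - 9408 - 112}{-46} = -102 - \frac{60 - 9408 - 112}{46} = -102 - - \frac{4730}{23} = -102 + \frac{4730}{23} = \frac{2384}{23}$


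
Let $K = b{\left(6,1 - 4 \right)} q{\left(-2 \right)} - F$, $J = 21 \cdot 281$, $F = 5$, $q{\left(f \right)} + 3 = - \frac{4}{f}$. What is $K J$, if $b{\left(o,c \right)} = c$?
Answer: $-11802$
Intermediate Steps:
$q{\left(f \right)} = -3 - \frac{4}{f}$
$J = 5901$
$K = -2$ ($K = \left(1 - 4\right) \left(-3 - \frac{4}{-2}\right) - 5 = \left(1 - 4\right) \left(-3 - -2\right) - 5 = - 3 \left(-3 + 2\right) - 5 = \left(-3\right) \left(-1\right) - 5 = 3 - 5 = -2$)
$K J = \left(-2\right) 5901 = -11802$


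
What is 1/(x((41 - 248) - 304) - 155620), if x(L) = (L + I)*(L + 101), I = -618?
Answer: 1/307270 ≈ 3.2545e-6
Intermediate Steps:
x(L) = (-618 + L)*(101 + L) (x(L) = (L - 618)*(L + 101) = (-618 + L)*(101 + L))
1/(x((41 - 248) - 304) - 155620) = 1/((-62418 + ((41 - 248) - 304)**2 - 517*((41 - 248) - 304)) - 155620) = 1/((-62418 + (-207 - 304)**2 - 517*(-207 - 304)) - 155620) = 1/((-62418 + (-511)**2 - 517*(-511)) - 155620) = 1/((-62418 + 261121 + 264187) - 155620) = 1/(462890 - 155620) = 1/307270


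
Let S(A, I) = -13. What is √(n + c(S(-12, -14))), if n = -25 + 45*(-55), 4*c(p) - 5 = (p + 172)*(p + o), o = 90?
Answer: √562 ≈ 23.707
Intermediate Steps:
c(p) = 5/4 + (90 + p)*(172 + p)/4 (c(p) = 5/4 + ((p + 172)*(p + 90))/4 = 5/4 + ((172 + p)*(90 + p))/4 = 5/4 + ((90 + p)*(172 + p))/4 = 5/4 + (90 + p)*(172 + p)/4)
n = -2500 (n = -25 - 2475 = -2500)
√(n + c(S(-12, -14))) = √(-2500 + (15485/4 + (¼)*(-13)² + (131/2)*(-13))) = √(-2500 + (15485/4 + (¼)*169 - 1703/2)) = √(-2500 + (15485/4 + 169/4 - 1703/2)) = √(-2500 + 3062) = √562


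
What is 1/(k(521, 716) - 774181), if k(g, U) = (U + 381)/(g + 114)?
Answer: -635/491603838 ≈ -1.2917e-6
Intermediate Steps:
k(g, U) = (381 + U)/(114 + g)
1/(k(521, 716) - 774181) = 1/((381 + 716)/(114 + 521) - 774181) = 1/(1097/635 - 774181) = 1/(-491603838/635) = -635/491603838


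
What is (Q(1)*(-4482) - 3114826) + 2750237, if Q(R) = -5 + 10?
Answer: -386999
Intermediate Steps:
Q(R) = 5
(Q(1)*(-4482) - 3114826) + 2750237 = (5*(-4482) - 3114826) + 2750237 = (-22410 - 3114826) + 2750237 = -3137236 + 2750237 = -386999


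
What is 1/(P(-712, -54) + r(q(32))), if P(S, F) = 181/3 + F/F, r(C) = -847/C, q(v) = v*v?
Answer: 3072/185875 ≈ 0.016527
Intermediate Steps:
q(v) = v²
P(S, F) = 184/3 (P(S, F) = 181*(⅓) + 1 = 181/3 + 1 = 184/3)
1/(P(-712, -54) + r(q(32))) = 1/(184/3 - 847/(32²)) = 1/(184/3 - 847/1024) = 1/(185875/3072) = 3072/185875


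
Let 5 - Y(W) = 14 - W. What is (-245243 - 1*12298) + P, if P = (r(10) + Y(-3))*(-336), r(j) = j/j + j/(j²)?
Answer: -1269393/5 ≈ -2.5388e+5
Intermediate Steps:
r(j) = 1 + 1/j (r(j) = 1 + j/j² = 1 + 1/j)
Y(W) = -9 + W (Y(W) = 5 - (14 - W) = 5 + (-14 + W) = -9 + W)
P = 18312/5 (P = ((1 + 10)/10 + (-9 - 3))*(-336) = ((⅒)*11 - 12)*(-336) = (11/10 - 12)*(-336) = -109/10*(-336) = 18312/5 ≈ 3662.4)
(-245243 - 1*12298) + P = (-245243 - 1*12298) + 18312/5 = (-245243 - 12298) + 18312/5 = -257541 + 18312/5 = -1269393/5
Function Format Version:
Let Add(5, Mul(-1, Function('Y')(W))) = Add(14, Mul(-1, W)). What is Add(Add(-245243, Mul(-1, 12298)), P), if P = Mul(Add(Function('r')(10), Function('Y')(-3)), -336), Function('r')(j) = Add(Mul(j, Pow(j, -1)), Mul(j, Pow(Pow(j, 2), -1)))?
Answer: Rational(-1269393, 5) ≈ -2.5388e+5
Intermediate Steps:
Function('r')(j) = Add(1, Pow(j, -1)) (Function('r')(j) = Add(1, Mul(j, Pow(j, -2))) = Add(1, Pow(j, -1)))
Function('Y')(W) = Add(-9, W) (Function('Y')(W) = Add(5, Mul(-1, Add(14, Mul(-1, W)))) = Add(5, Add(-14, W)) = Add(-9, W))
P = Rational(18312, 5) (P = Mul(Add(Mul(Pow(10, -1), Add(1, 10)), Add(-9, -3)), -336) = Mul(Add(Mul(Rational(1, 10), 11), -12), -336) = Mul(Add(Rational(11, 10), -12), -336) = Mul(Rational(-109, 10), -336) = Rational(18312, 5) ≈ 3662.4)
Add(Add(-245243, Mul(-1, 12298)), P) = Add(Add(-245243, Mul(-1, 12298)), Rational(18312, 5)) = Add(Add(-245243, -12298), Rational(18312, 5)) = Add(-257541, Rational(18312, 5)) = Rational(-1269393, 5)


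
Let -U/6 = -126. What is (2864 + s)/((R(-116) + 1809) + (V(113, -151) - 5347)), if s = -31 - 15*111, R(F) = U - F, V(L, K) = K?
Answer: -1168/2817 ≈ -0.41463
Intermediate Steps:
U = 756 (U = -6*(-126) = 756)
R(F) = 756 - F
s = -1696 (s = -31 - 1665 = -1696)
(2864 + s)/((R(-116) + 1809) + (V(113, -151) - 5347)) = (2864 - 1696)/(((756 - 1*(-116)) + 1809) + (-151 - 5347)) = 1168/(((756 + 116) + 1809) - 5498) = 1168/((872 + 1809) - 5498) = 1168/(2681 - 5498) = 1168/(-2817) = 1168*(-1/2817) = -1168/2817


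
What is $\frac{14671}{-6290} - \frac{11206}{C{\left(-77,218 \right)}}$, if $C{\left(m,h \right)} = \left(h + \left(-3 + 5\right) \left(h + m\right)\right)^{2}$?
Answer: $- \frac{10994811}{4625000} \approx -2.3773$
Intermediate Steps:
$C{\left(m,h \right)} = \left(2 m + 3 h\right)^{2}$ ($C{\left(m,h \right)} = \left(h + 2 \left(h + m\right)\right)^{2} = \left(h + \left(2 h + 2 m\right)\right)^{2} = \left(2 m + 3 h\right)^{2}$)
$\frac{14671}{-6290} - \frac{11206}{C{\left(-77,218 \right)}} = \frac{14671}{-6290} - \frac{11206}{\left(2 \left(-77\right) + 3 \cdot 218\right)^{2}} = 14671 \left(- \frac{1}{6290}\right) - \frac{11206}{\left(-154 + 654\right)^{2}} = - \frac{863}{370} - \frac{11206}{500^{2}} = - \frac{863}{370} - \frac{11206}{250000} = - \frac{863}{370} - \frac{5603}{125000} = - \frac{10994811}{4625000}$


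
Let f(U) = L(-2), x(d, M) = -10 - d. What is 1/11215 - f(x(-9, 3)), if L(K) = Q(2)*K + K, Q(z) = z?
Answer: 67291/11215 ≈ 6.0001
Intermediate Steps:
L(K) = 3*K (L(K) = 2*K + K = 3*K)
f(U) = -6 (f(U) = 3*(-2) = -6)
1/11215 - f(x(-9, 3)) = 1/11215 - 1*(-6) = 1/11215 + 6 = 67291/11215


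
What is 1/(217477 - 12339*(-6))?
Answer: 1/291511 ≈ 3.4304e-6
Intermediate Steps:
1/(217477 - 12339*(-6)) = 1/(217477 + 74034) = 1/291511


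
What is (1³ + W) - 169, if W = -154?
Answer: -322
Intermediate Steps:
(1³ + W) - 169 = (1³ - 154) - 169 = (1 - 154) - 169 = -153 - 169 = -322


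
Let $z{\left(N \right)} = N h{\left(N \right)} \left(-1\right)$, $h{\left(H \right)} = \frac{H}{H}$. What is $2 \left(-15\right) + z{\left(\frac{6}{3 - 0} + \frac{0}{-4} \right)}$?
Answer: $-32$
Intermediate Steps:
$h{\left(H \right)} = 1$
$z{\left(N \right)} = - N$ ($z{\left(N \right)} = N 1 \left(-1\right) = N \left(-1\right) = - N$)
$2 \left(-15\right) + z{\left(\frac{6}{3 - 0} + \frac{0}{-4} \right)} = 2 \left(-15\right) - \left(\frac{6}{3 - 0} + \frac{0}{-4}\right) = -30 - \left(\frac{6}{3 + 0} + 0 \left(- \frac{1}{4}\right)\right) = -30 - \left(\frac{6}{3} + 0\right) = -30 - \left(6 \cdot \frac{1}{3} + 0\right) = -30 - \left(2 + 0\right) = -30 - 2 = -32$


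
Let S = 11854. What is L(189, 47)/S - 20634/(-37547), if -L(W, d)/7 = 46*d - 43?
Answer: -312339215/445082138 ≈ -0.70176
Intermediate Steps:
L(W, d) = 301 - 322*d (L(W, d) = -7*(46*d - 43) = -7*(-43 + 46*d) = 301 - 322*d)
L(189, 47)/S - 20634/(-37547) = (301 - 322*47)/11854 - 20634/(-37547) = (301 - 15134)*(1/11854) - 20634*(-1/37547) = -14833*1/11854 + 20634/37547 = -14833/11854 + 20634/37547 = -312339215/445082138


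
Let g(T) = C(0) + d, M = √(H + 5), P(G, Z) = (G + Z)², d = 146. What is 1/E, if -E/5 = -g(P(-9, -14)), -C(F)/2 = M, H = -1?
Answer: 1/710 ≈ 0.0014085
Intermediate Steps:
M = 2 (M = √(-1 + 5) = √4 = 2)
C(F) = -4 (C(F) = -2*2 = -4)
g(T) = 142 (g(T) = -4 + 146 = 142)
E = 710 (E = -(-5)*142 = -5*(-142) = 710)
1/E = 1/710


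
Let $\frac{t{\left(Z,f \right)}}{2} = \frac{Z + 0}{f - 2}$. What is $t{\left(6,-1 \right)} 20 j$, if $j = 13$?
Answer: $-1040$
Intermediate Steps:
$t{\left(Z,f \right)} = \frac{2 Z}{-2 + f}$ ($t{\left(Z,f \right)} = 2 \frac{Z + 0}{f - 2} = 2 \frac{Z}{-2 + f} = \frac{2 Z}{-2 + f}$)
$t{\left(6,-1 \right)} 20 j = 2 \cdot 6 \frac{1}{-2 - 1} \cdot 20 \cdot 13 = 2 \cdot 6 \frac{1}{-3} \cdot 20 \cdot 13 = 2 \cdot 6 \left(- \frac{1}{3}\right) 20 \cdot 13 = \left(-4\right) 20 \cdot 13 = \left(-80\right) 13 = -1040$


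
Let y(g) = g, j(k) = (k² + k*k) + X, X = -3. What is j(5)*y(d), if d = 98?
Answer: 4606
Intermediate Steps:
j(k) = -3 + 2*k² (j(k) = (k² + k*k) - 3 = (k² + k²) - 3 = 2*k² - 3 = -3 + 2*k²)
j(5)*y(d) = (-3 + 2*5²)*98 = (-3 + 2*25)*98 = (-3 + 50)*98 = 47*98 = 4606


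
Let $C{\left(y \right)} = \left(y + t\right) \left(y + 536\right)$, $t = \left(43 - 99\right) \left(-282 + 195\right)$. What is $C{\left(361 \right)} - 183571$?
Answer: $4510430$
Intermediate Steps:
$t = 4872$ ($t = \left(-56\right) \left(-87\right) = 4872$)
$C{\left(y \right)} = \left(536 + y\right) \left(4872 + y\right)$ ($C{\left(y \right)} = \left(y + 4872\right) \left(y + 536\right) = \left(4872 + y\right) \left(536 + y\right) = \left(536 + y\right) \left(4872 + y\right)$)
$C{\left(361 \right)} - 183571 = \left(2611392 + 361^{2} + 5408 \cdot 361\right) - 183571 = \left(2611392 + 130321 + 1952288\right) - 183571 = 4694001 - 183571 = 4510430$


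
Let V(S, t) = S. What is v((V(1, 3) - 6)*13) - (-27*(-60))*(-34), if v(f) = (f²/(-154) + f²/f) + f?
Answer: 8458075/154 ≈ 54923.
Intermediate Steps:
v(f) = 2*f - f²/154 (v(f) = (f²*(-1/154) + f) + f = (-f²/154 + f) + f = (f - f²/154) + f = 2*f - f²/154)
v((V(1, 3) - 6)*13) - (-27*(-60))*(-34) = ((1 - 6)*13)*(308 - (1 - 6)*13)/154 - (-27*(-60))*(-34) = (-5*13)*(308 - (-5)*13)/154 - 1620*(-34) = (1/154)*(-65)*(308 - 1*(-65)) - 1*(-55080) = (1/154)*(-65)*(308 + 65) + 55080 = (1/154)*(-65)*373 + 55080 = -24245/154 + 55080 = 8458075/154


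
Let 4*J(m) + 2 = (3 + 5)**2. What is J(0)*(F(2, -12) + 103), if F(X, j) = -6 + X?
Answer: 3069/2 ≈ 1534.5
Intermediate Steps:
J(m) = 31/2 (J(m) = -1/2 + (3 + 5)**2/4 = -1/2 + (1/4)*8**2 = -1/2 + (1/4)*64 = -1/2 + 16 = 31/2)
J(0)*(F(2, -12) + 103) = 31*((-6 + 2) + 103)/2 = 31*(-4 + 103)/2 = (31/2)*99 = 3069/2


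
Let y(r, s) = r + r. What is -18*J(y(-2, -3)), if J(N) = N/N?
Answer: -18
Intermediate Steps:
y(r, s) = 2*r
J(N) = 1
-18*J(y(-2, -3)) = -18*1 = -18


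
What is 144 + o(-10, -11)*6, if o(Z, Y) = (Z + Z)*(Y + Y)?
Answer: 2784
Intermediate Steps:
o(Z, Y) = 4*Y*Z (o(Z, Y) = (2*Z)*(2*Y) = 4*Y*Z)
144 + o(-10, -11)*6 = 144 + (4*(-11)*(-10))*6 = 144 + 440*6 = 144 + 2640 = 2784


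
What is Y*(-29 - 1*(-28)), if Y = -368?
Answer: 368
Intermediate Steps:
Y*(-29 - 1*(-28)) = -368*(-29 - 1*(-28)) = -368*(-29 + 28) = -368*(-1) = 368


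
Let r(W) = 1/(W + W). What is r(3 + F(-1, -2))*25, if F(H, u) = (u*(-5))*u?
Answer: -25/34 ≈ -0.73529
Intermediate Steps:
F(H, u) = -5*u² (F(H, u) = (-5*u)*u = -5*u²)
r(W) = 1/(2*W)
r(3 + F(-1, -2))*25 = (1/(2*(3 - 5*(-2)²)))*25 = (1/(2*(3 - 5*4)))*25 = (1/(2*(3 - 20)))*25 = ((½)/(-17))*25 = ((½)*(-1/17))*25 = -1/34*25 = -25/34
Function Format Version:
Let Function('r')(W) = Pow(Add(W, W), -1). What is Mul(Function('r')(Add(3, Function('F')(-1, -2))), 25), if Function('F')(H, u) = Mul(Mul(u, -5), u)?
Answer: Rational(-25, 34) ≈ -0.73529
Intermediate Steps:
Function('F')(H, u) = Mul(-5, Pow(u, 2)) (Function('F')(H, u) = Mul(Mul(-5, u), u) = Mul(-5, Pow(u, 2)))
Function('r')(W) = Mul(Rational(1, 2), Pow(W, -1)) (Function('r')(W) = Pow(Mul(2, W), -1) = Mul(Rational(1, 2), Pow(W, -1)))
Mul(Function('r')(Add(3, Function('F')(-1, -2))), 25) = Mul(Mul(Rational(1, 2), Pow(Add(3, Mul(-5, Pow(-2, 2))), -1)), 25) = Mul(Mul(Rational(1, 2), Pow(Add(3, Mul(-5, 4)), -1)), 25) = Mul(Mul(Rational(1, 2), Pow(Add(3, -20), -1)), 25) = Mul(Mul(Rational(1, 2), Pow(-17, -1)), 25) = Mul(Mul(Rational(1, 2), Rational(-1, 17)), 25) = Mul(Rational(-1, 34), 25) = Rational(-25, 34)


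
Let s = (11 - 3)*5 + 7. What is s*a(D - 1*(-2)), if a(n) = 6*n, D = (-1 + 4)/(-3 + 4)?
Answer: 1410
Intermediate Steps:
D = 3 (D = 3/1 = 3*1 = 3)
s = 47 (s = 8*5 + 7 = 40 + 7 = 47)
s*a(D - 1*(-2)) = 47*(6*(3 - 1*(-2))) = 47*(6*(3 + 2)) = 47*(6*5) = 47*30 = 1410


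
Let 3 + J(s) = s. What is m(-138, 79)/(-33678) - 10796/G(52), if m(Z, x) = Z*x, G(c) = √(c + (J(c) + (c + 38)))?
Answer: 1817/5613 - 10796*√191/191 ≈ -780.85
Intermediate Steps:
J(s) = -3 + s
G(c) = √(35 + 3*c) (G(c) = √(c + ((-3 + c) + (c + 38))) = √(c + ((-3 + c) + (38 + c))) = √(c + (35 + 2*c)) = √(35 + 3*c))
m(-138, 79)/(-33678) - 10796/G(52) = -138*79/(-33678) - 10796/√(35 + 3*52) = -10902*(-1/33678) - 10796/√(35 + 156) = 1817/5613 - 10796*√191/191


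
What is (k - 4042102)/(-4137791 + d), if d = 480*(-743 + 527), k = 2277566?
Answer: 1764536/4241471 ≈ 0.41602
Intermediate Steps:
d = -103680 (d = 480*(-216) = -103680)
(k - 4042102)/(-4137791 + d) = (2277566 - 4042102)/(-4137791 - 103680) = -1764536/(-4241471) = -1764536*(-1/4241471) = 1764536/4241471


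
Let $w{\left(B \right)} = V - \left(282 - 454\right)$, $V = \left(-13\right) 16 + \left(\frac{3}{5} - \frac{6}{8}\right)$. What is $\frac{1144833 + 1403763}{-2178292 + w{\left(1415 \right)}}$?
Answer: $- \frac{50971920}{43566563} \approx -1.17$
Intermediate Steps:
$V = - \frac{4163}{20}$ ($V = -208 + \left(3 \cdot \frac{1}{5} - \frac{3}{4}\right) = -208 + \left(\frac{3}{5} - \frac{3}{4}\right) = -208 - \frac{3}{20} = - \frac{4163}{20} \approx -208.15$)
$w{\left(B \right)} = - \frac{723}{20}$ ($w{\left(B \right)} = - \frac{4163}{20} - \left(282 - 454\right) = - \frac{4163}{20} - -172 = - \frac{4163}{20} + 172 = - \frac{723}{20}$)
$\frac{1144833 + 1403763}{-2178292 + w{\left(1415 \right)}} = \frac{1144833 + 1403763}{-2178292 - \frac{723}{20}} = \frac{2548596}{- \frac{43566563}{20}} = 2548596 \left(- \frac{20}{43566563}\right) = - \frac{50971920}{43566563}$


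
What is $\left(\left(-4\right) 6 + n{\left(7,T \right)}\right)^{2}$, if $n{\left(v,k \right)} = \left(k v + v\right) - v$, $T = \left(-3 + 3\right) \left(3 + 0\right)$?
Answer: $576$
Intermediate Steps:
$T = 0$ ($T = 0 \cdot 3 = 0$)
$n{\left(v,k \right)} = k v$ ($n{\left(v,k \right)} = \left(v + k v\right) - v = k v$)
$\left(\left(-4\right) 6 + n{\left(7,T \right)}\right)^{2} = \left(\left(-4\right) 6 + 0 \cdot 7\right)^{2} = \left(-24 + 0\right)^{2} = \left(-24\right)^{2} = 576$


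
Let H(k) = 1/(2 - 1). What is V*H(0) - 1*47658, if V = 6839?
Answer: -40819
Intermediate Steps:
H(k) = 1 (H(k) = 1/1 = 1)
V*H(0) - 1*47658 = 6839*1 - 1*47658 = 6839 - 47658 = -40819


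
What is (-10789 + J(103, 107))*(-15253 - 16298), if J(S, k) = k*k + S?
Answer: -24073413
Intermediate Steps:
J(S, k) = S + k² (J(S, k) = k² + S = S + k²)
(-10789 + J(103, 107))*(-15253 - 16298) = (-10789 + (103 + 107²))*(-15253 - 16298) = (-10789 + (103 + 11449))*(-31551) = (-10789 + 11552)*(-31551) = 763*(-31551) = -24073413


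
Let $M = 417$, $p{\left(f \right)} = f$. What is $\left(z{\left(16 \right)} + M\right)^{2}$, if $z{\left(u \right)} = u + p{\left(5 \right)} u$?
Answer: $263169$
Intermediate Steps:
$z{\left(u \right)} = 6 u$ ($z{\left(u \right)} = u + 5 u = 6 u$)
$\left(z{\left(16 \right)} + M\right)^{2} = \left(6 \cdot 16 + 417\right)^{2} = \left(96 + 417\right)^{2} = 513^{2} = 263169$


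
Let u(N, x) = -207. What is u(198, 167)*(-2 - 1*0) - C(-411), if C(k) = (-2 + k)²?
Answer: -170155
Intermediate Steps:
u(198, 167)*(-2 - 1*0) - C(-411) = -207*(-2 - 1*0) - (-2 - 411)² = -207*(-2 + 0) - 1*(-413)² = -207*(-2) - 1*170569 = 414 - 170569 = -170155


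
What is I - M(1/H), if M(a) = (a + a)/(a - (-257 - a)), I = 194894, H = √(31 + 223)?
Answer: 1634813943576/8388221 - 257*√254/8388221 ≈ 1.9489e+5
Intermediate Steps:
H = √254 ≈ 15.937
M(a) = 2*a/(257 + 2*a) (M(a) = (2*a)/(a + (257 + a)) = (2*a)/(257 + 2*a) = 2*a/(257 + 2*a))
I - M(1/H) = 194894 - 2/((√254)*(257 + 2/(√254))) = 194894 - 2*√254/254/(257 + 2*(√254/254)) = 194894 - 2*√254/254/(257 + √254/127) = 194894 - √254/(127*(257 + √254/127))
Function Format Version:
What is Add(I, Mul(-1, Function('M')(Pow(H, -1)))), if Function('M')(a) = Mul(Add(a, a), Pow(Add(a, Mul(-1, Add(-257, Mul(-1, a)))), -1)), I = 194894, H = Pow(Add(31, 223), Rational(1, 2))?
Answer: Add(Rational(1634813943576, 8388221), Mul(Rational(-257, 8388221), Pow(254, Rational(1, 2)))) ≈ 1.9489e+5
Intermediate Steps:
H = Pow(254, Rational(1, 2)) ≈ 15.937
Function('M')(a) = Mul(2, a, Pow(Add(257, Mul(2, a)), -1)) (Function('M')(a) = Mul(Mul(2, a), Pow(Add(a, Add(257, a)), -1)) = Mul(Mul(2, a), Pow(Add(257, Mul(2, a)), -1)) = Mul(2, a, Pow(Add(257, Mul(2, a)), -1)))
Add(I, Mul(-1, Function('M')(Pow(H, -1)))) = Add(194894, Mul(-1, Mul(2, Pow(Pow(254, Rational(1, 2)), -1), Pow(Add(257, Mul(2, Pow(Pow(254, Rational(1, 2)), -1))), -1)))) = Add(194894, Mul(-1, Mul(2, Mul(Rational(1, 254), Pow(254, Rational(1, 2))), Pow(Add(257, Mul(2, Mul(Rational(1, 254), Pow(254, Rational(1, 2))))), -1)))) = Add(194894, Mul(-1, Mul(2, Mul(Rational(1, 254), Pow(254, Rational(1, 2))), Pow(Add(257, Mul(Rational(1, 127), Pow(254, Rational(1, 2)))), -1)))) = Add(194894, Mul(-1, Mul(Rational(1, 127), Pow(254, Rational(1, 2)), Pow(Add(257, Mul(Rational(1, 127), Pow(254, Rational(1, 2)))), -1)))) = Add(194894, Mul(Rational(-1, 127), Pow(254, Rational(1, 2)), Pow(Add(257, Mul(Rational(1, 127), Pow(254, Rational(1, 2)))), -1)))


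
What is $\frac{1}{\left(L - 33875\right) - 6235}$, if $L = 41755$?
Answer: $\frac{1}{1645} \approx 0.0006079$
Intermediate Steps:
$\frac{1}{\left(L - 33875\right) - 6235} = \frac{1}{\left(41755 - 33875\right) - 6235} = \frac{1}{7880 - 6235} = \frac{1}{1645}$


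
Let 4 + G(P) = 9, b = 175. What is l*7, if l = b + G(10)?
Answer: 1260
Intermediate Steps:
G(P) = 5 (G(P) = -4 + 9 = 5)
l = 180 (l = 175 + 5 = 180)
l*7 = 180*7 = 1260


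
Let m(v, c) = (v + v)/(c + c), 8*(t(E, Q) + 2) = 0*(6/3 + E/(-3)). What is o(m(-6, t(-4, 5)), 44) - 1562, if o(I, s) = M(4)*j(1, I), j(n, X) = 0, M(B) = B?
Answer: -1562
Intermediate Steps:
t(E, Q) = -2 (t(E, Q) = -2 + (0*(6/3 + E/(-3)))/8 = -2 + (0*(6*(1/3) + E*(-1/3)))/8 = -2 + (0*(2 - E/3))/8 = -2 + (1/8)*0 = -2 + 0 = -2)
m(v, c) = v/c (m(v, c) = (2*v)/((2*c)) = (2*v)*(1/(2*c)) = v/c)
o(I, s) = 0 (o(I, s) = 4*0 = 0)
o(m(-6, t(-4, 5)), 44) - 1562 = 0 - 1562 = -1562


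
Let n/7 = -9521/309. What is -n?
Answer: 66647/309 ≈ 215.69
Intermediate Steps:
n = -66647/309 (n = 7*(-9521/309) = -66647/309 ≈ -215.69)
-n = -1*(-66647/309) = 66647/309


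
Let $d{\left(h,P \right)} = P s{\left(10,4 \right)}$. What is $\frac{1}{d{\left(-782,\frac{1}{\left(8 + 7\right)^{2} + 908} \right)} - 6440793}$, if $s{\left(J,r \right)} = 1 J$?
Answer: $- \frac{1133}{7297418459} \approx -1.5526 \cdot 10^{-7}$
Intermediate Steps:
$s{\left(J,r \right)} = J$
$d{\left(h,P \right)} = 10 P$ ($d{\left(h,P \right)} = P 10 = 10 P$)
$\frac{1}{d{\left(-782,\frac{1}{\left(8 + 7\right)^{2} + 908} \right)} - 6440793} = \frac{1}{\frac{10}{\left(8 + 7\right)^{2} + 908} - 6440793} = \frac{1}{\frac{10}{15^{2} + 908} - 6440793} = \frac{1}{\frac{10}{225 + 908} - 6440793} = \frac{1}{\frac{10}{1133} - 6440793} = \frac{1}{- \frac{7297418459}{1133}} = - \frac{1133}{7297418459}$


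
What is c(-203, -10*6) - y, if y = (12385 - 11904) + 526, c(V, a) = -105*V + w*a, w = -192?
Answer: 31828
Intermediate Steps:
c(V, a) = -192*a - 105*V (c(V, a) = -105*V - 192*a = -192*a - 105*V)
y = 1007 (y = 481 + 526 = 1007)
c(-203, -10*6) - y = (-(-1920)*6 - 105*(-203)) - 1*1007 = (-192*(-60) + 21315) - 1007 = (11520 + 21315) - 1007 = 32835 - 1007 = 31828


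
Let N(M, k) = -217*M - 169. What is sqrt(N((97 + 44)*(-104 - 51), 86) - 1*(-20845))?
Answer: sqrt(4763211) ≈ 2182.5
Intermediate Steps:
N(M, k) = -169 - 217*M
sqrt(N((97 + 44)*(-104 - 51), 86) - 1*(-20845)) = sqrt((-169 - 217*(97 + 44)*(-104 - 51)) - 1*(-20845)) = sqrt((-169 - 30597*(-155)) + 20845) = sqrt((-169 - 217*(-21855)) + 20845) = sqrt((-169 + 4742535) + 20845) = sqrt(4742366 + 20845) = sqrt(4763211)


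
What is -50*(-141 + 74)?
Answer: 3350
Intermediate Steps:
-50*(-141 + 74) = -50*(-67) = 3350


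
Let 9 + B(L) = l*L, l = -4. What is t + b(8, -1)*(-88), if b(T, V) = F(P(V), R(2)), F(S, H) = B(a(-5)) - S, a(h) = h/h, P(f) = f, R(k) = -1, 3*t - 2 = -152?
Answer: 1006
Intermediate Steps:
t = -50 (t = ⅔ + (⅓)*(-152) = ⅔ - 152/3 = -50)
a(h) = 1
B(L) = -9 - 4*L
F(S, H) = -13 - S (F(S, H) = (-9 - 4*1) - S = (-9 - 4) - S = -13 - S)
b(T, V) = -13 - V
t + b(8, -1)*(-88) = -50 + (-13 - 1*(-1))*(-88) = -50 + (-13 + 1)*(-88) = -50 - 12*(-88) = -50 + 1056 = 1006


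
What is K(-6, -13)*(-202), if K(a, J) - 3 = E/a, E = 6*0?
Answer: -606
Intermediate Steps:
E = 0
K(a, J) = 3 (K(a, J) = 3 + 0/a = 3 + 0 = 3)
K(-6, -13)*(-202) = 3*(-202) = -606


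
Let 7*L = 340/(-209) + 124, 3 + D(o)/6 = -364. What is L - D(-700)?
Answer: 3247102/1463 ≈ 2219.5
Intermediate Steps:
D(o) = -2202 (D(o) = -18 + 6*(-364) = -18 - 2184 = -2202)
L = 25576/1463 (L = (340/(-209) + 124)/7 = (-1/209*340 + 124)/7 = (-340/209 + 124)/7 = (⅐)*(25576/209) = 25576/1463 ≈ 17.482)
L - D(-700) = 25576/1463 - 1*(-2202) = 25576/1463 + 2202 = 3247102/1463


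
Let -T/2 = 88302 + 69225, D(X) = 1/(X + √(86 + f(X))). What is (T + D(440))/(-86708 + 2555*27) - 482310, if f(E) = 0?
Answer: -22352606209696/46346603 + √86/3429648622 ≈ -4.8229e+5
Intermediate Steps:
D(X) = 1/(X + √86) (D(X) = 1/(X + √(86 + 0)) = 1/(X + √86))
T = -315054 (T = -2*(88302 + 69225) = -2*157527 = -315054)
(T + D(440))/(-86708 + 2555*27) - 482310 = (-315054 + 1/(440 + √86))/(-86708 + 2555*27) - 482310 = (-315054 + 1/(440 + √86))/(-86708 + 68985) - 482310 = (-315054 + 1/(440 + √86))/(-17723) - 482310 = (-315054 + 1/(440 + √86))*(-1/17723) - 482310 = (315054/17723 - 1/(17723*(440 + √86))) - 482310 = -8547665076/17723 - 1/(17723*(440 + √86))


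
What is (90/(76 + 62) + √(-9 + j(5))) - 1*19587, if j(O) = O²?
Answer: -450394/23 ≈ -19582.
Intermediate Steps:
(90/(76 + 62) + √(-9 + j(5))) - 1*19587 = (90/(76 + 62) + √(-9 + 5²)) - 1*19587 = (90/138 + √(-9 + 25)) - 19587 = (90*(1/138) + √16) - 19587 = (15/23 + 4) - 19587 = 107/23 - 19587 = -450394/23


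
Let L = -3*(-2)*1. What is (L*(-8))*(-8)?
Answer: 384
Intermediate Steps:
L = 6 (L = 6*1 = 6)
(L*(-8))*(-8) = (6*(-8))*(-8) = -48*(-8) = 384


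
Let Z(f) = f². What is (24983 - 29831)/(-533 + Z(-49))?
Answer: -1212/467 ≈ -2.5953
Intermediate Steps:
(24983 - 29831)/(-533 + Z(-49)) = (24983 - 29831)/(-533 + (-49)²) = -4848/(-533 + 2401) = -4848/1868 = -4848*1/1868 = -1212/467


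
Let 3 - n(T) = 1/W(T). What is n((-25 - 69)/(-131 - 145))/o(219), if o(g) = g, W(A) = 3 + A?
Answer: 415/33653 ≈ 0.012332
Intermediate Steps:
n(T) = 3 - 1/(3 + T)
n((-25 - 69)/(-131 - 145))/o(219) = ((8 + 3*((-25 - 69)/(-131 - 145)))/(3 + (-25 - 69)/(-131 - 145)))/219 = ((8 + 3*(-94/(-276)))/(3 - 94/(-276)))*(1/219) = ((8 + 3*(-94*(-1/276)))/(3 - 94*(-1/276)))*(1/219) = ((8 + 3*(47/138))/(3 + 47/138))*(1/219) = ((8 + 47/46)/(461/138))*(1/219) = ((138/461)*(415/46))*(1/219) = (1245/461)*(1/219) = 415/33653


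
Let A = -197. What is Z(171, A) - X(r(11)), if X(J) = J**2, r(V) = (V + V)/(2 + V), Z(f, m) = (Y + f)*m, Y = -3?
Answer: -5593708/169 ≈ -33099.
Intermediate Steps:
Z(f, m) = m*(-3 + f) (Z(f, m) = (-3 + f)*m = m*(-3 + f))
r(V) = 2*V/(2 + V) (r(V) = (2*V)/(2 + V) = 2*V/(2 + V))
Z(171, A) - X(r(11)) = -197*(-3 + 171) - (2*11/(2 + 11))**2 = -197*168 - (2*11/13)**2 = -33096 - (2*11*(1/13))**2 = -33096 - (22/13)**2 = -33096 - 1*484/169 = -33096 - 484/169 = -5593708/169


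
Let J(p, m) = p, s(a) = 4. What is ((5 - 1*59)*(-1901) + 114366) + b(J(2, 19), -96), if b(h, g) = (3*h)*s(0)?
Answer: 217044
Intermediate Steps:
b(h, g) = 12*h (b(h, g) = (3*h)*4 = 12*h)
((5 - 1*59)*(-1901) + 114366) + b(J(2, 19), -96) = ((5 - 1*59)*(-1901) + 114366) + 12*2 = ((5 - 59)*(-1901) + 114366) + 24 = (-54*(-1901) + 114366) + 24 = (102654 + 114366) + 24 = 217020 + 24 = 217044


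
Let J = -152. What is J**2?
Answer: 23104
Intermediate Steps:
J**2 = (-152)**2 = 23104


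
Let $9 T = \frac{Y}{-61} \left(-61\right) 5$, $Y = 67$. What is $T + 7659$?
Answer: $\frac{69266}{9} \approx 7696.2$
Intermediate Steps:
$T = \frac{335}{9}$ ($T = \frac{\frac{67}{-61} \left(-61\right) 5}{9} = \frac{67 \left(- \frac{1}{61}\right) \left(-61\right) 5}{9} = \frac{\left(- \frac{67}{61}\right) \left(-61\right) 5}{9} = \frac{67 \cdot 5}{9} = \frac{1}{9} \cdot 335 = \frac{335}{9} \approx 37.222$)
$T + 7659 = \frac{335}{9} + 7659 = \frac{69266}{9}$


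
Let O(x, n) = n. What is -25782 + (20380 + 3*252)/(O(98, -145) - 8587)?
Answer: -56287390/2183 ≈ -25784.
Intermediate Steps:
-25782 + (20380 + 3*252)/(O(98, -145) - 8587) = -25782 + (20380 + 3*252)/(-145 - 8587) = -25782 + (20380 + 756)/(-8732) = -25782 + 21136*(-1/8732) = -25782 - 5284/2183 = -56287390/2183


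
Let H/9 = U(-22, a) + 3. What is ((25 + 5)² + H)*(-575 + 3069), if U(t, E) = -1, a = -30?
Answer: 2289492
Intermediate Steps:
H = 18 (H = 9*(-1 + 3) = 9*2 = 18)
((25 + 5)² + H)*(-575 + 3069) = ((25 + 5)² + 18)*(-575 + 3069) = (30² + 18)*2494 = (900 + 18)*2494 = 918*2494 = 2289492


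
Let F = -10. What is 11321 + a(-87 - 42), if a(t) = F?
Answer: 11311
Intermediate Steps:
a(t) = -10
11321 + a(-87 - 42) = 11321 - 10 = 11311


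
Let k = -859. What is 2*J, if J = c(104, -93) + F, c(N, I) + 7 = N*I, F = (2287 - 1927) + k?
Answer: -20356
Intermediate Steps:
F = -499 (F = (2287 - 1927) - 859 = 360 - 859 = -499)
c(N, I) = -7 + I*N (c(N, I) = -7 + N*I = -7 + I*N)
J = -10178 (J = (-7 - 93*104) - 499 = (-7 - 9672) - 499 = -9679 - 499 = -10178)
2*J = 2*(-10178) = -20356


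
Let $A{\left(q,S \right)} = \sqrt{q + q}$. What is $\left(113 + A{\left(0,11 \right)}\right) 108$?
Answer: $12204$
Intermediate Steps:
$A{\left(q,S \right)} = \sqrt{2} \sqrt{q}$ ($A{\left(q,S \right)} = \sqrt{2 q} = \sqrt{2} \sqrt{q}$)
$\left(113 + A{\left(0,11 \right)}\right) 108 = \left(113 + \sqrt{2} \sqrt{0}\right) 108 = \left(113 + \sqrt{2} \cdot 0\right) 108 = \left(113 + 0\right) 108 = 113 \cdot 108 = 12204$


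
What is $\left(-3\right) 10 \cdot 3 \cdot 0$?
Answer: $0$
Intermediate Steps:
$\left(-3\right) 10 \cdot 3 \cdot 0 = \left(-30\right) 0 = 0$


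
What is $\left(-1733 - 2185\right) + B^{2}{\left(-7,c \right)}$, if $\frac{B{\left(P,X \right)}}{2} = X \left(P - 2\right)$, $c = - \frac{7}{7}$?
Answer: $-3594$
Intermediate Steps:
$c = -1$ ($c = \left(-7\right) \frac{1}{7} = -1$)
$B{\left(P,X \right)} = 2 X \left(-2 + P\right)$ ($B{\left(P,X \right)} = 2 X \left(P - 2\right) = 2 X \left(-2 + P\right)$)
$\left(-1733 - 2185\right) + B^{2}{\left(-7,c \right)} = \left(-1733 - 2185\right) + \left(2 \left(-1\right) \left(-2 - 7\right)\right)^{2} = \left(-1733 - 2185\right) + \left(2 \left(-1\right) \left(-9\right)\right)^{2} = -3918 + 18^{2} = -3918 + 324 = -3594$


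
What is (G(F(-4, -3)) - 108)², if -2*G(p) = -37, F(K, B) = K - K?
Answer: 32041/4 ≈ 8010.3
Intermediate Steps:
F(K, B) = 0
G(p) = 37/2 (G(p) = -½*(-37) = 37/2)
(G(F(-4, -3)) - 108)² = (37/2 - 108)² = (-179/2)² = 32041/4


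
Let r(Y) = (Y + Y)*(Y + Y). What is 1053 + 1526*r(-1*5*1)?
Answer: 153653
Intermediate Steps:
r(Y) = 4*Y² (r(Y) = (2*Y)*(2*Y) = 4*Y²)
1053 + 1526*r(-1*5*1) = 1053 + 1526*(4*(-1*5*1)²) = 1053 + 1526*(4*(-5*1)²) = 1053 + 1526*(4*(-5)²) = 1053 + 1526*(4*25) = 1053 + 1526*100 = 1053 + 152600 = 153653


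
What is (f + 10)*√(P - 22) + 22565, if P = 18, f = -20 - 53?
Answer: 22565 - 126*I ≈ 22565.0 - 126.0*I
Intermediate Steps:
f = -73
(f + 10)*√(P - 22) + 22565 = (-73 + 10)*√(18 - 22) + 22565 = -126*I + 22565 = 22565 - 126*I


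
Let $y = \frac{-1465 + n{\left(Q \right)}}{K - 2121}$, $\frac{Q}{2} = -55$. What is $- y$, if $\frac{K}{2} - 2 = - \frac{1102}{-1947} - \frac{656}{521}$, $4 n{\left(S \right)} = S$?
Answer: $- \frac{3027945195}{4297726918} \approx -0.70455$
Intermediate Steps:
$Q = -110$ ($Q = 2 \left(-55\right) = -110$)
$n{\left(S \right)} = \frac{S}{4}$
$K = \frac{2651368}{1014387}$ ($K = 4 + 2 \left(- \frac{1102}{-1947} - \frac{656}{521}\right) = 4 + 2 \left(\left(-1102\right) \left(- \frac{1}{1947}\right) - \frac{656}{521}\right) = 4 + 2 \left(\frac{1102}{1947} - \frac{656}{521}\right) = 4 + 2 \left(- \frac{703090}{1014387}\right) = 4 - \frac{1406180}{1014387} = \frac{2651368}{1014387} \approx 2.6138$)
$y = \frac{3027945195}{4297726918}$ ($y = \frac{-1465 + \frac{1}{4} \left(-110\right)}{\frac{2651368}{1014387} - 2121} = \frac{-1465 - \frac{55}{2}}{- \frac{2148863459}{1014387}} = \left(- \frac{2985}{2}\right) \left(- \frac{1014387}{2148863459}\right) = \frac{3027945195}{4297726918} \approx 0.70455$)
$- y = \left(-1\right) \frac{3027945195}{4297726918} = - \frac{3027945195}{4297726918}$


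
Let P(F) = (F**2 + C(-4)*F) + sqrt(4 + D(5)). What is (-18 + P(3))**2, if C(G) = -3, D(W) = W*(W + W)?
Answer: 378 - 108*sqrt(6) ≈ 113.46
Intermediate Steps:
D(W) = 2*W**2 (D(W) = W*(2*W) = 2*W**2)
P(F) = F**2 - 3*F + 3*sqrt(6) (P(F) = (F**2 - 3*F) + sqrt(4 + 2*5**2) = (F**2 - 3*F) + sqrt(4 + 2*25) = (F**2 - 3*F) + sqrt(4 + 50) = (F**2 - 3*F) + sqrt(54) = (F**2 - 3*F) + 3*sqrt(6) = F**2 - 3*F + 3*sqrt(6))
(-18 + P(3))**2 = (-18 + (3**2 - 3*3 + 3*sqrt(6)))**2 = (-18 + (9 - 9 + 3*sqrt(6)))**2 = (-18 + 3*sqrt(6))**2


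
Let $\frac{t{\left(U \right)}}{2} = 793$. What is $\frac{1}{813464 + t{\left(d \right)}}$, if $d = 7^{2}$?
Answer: $\frac{1}{815050} \approx 1.2269 \cdot 10^{-6}$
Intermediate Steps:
$d = 49$
$t{\left(U \right)} = 1586$ ($t{\left(U \right)} = 2 \cdot 793 = 1586$)
$\frac{1}{813464 + t{\left(d \right)}} = \frac{1}{813464 + 1586} = \frac{1}{815050}$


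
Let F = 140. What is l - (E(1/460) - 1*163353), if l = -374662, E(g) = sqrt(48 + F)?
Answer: -211309 - 2*sqrt(47) ≈ -2.1132e+5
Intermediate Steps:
E(g) = 2*sqrt(47) (E(g) = sqrt(48 + 140) = sqrt(188) = 2*sqrt(47))
l - (E(1/460) - 1*163353) = -374662 - (2*sqrt(47) - 1*163353) = -374662 - (2*sqrt(47) - 163353) = -374662 - (-163353 + 2*sqrt(47)) = -374662 + (163353 - 2*sqrt(47)) = -211309 - 2*sqrt(47)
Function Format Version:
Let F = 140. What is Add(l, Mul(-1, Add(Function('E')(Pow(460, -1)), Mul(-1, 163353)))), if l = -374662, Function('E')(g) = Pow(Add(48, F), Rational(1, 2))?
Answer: Add(-211309, Mul(-2, Pow(47, Rational(1, 2)))) ≈ -2.1132e+5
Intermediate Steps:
Function('E')(g) = Mul(2, Pow(47, Rational(1, 2))) (Function('E')(g) = Pow(Add(48, 140), Rational(1, 2)) = Pow(188, Rational(1, 2)) = Mul(2, Pow(47, Rational(1, 2))))
Add(l, Mul(-1, Add(Function('E')(Pow(460, -1)), Mul(-1, 163353)))) = Add(-374662, Mul(-1, Add(Mul(2, Pow(47, Rational(1, 2))), Mul(-1, 163353)))) = Add(-374662, Mul(-1, Add(Mul(2, Pow(47, Rational(1, 2))), -163353))) = Add(-374662, Mul(-1, Add(-163353, Mul(2, Pow(47, Rational(1, 2)))))) = Add(-374662, Add(163353, Mul(-2, Pow(47, Rational(1, 2))))) = Add(-211309, Mul(-2, Pow(47, Rational(1, 2))))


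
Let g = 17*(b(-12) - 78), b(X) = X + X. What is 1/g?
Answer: -1/1734 ≈ -0.00057670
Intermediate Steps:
b(X) = 2*X
g = -1734 (g = 17*(2*(-12) - 78) = 17*(-24 - 78) = 17*(-102) = -1734)
1/g = 1/(-1734) = -1/1734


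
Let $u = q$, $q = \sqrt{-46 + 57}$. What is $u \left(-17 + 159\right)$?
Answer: $142 \sqrt{11} \approx 470.96$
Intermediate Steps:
$q = \sqrt{11} \approx 3.3166$
$u = \sqrt{11} \approx 3.3166$
$u \left(-17 + 159\right) = \sqrt{11} \left(-17 + 159\right) = \sqrt{11} \cdot 142 = 142 \sqrt{11}$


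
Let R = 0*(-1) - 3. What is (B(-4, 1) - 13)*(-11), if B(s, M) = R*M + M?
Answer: 165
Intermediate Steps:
R = -3 (R = 0 - 3 = -3)
B(s, M) = -2*M (B(s, M) = -3*M + M = -2*M)
(B(-4, 1) - 13)*(-11) = (-2*1 - 13)*(-11) = (-2 - 13)*(-11) = -15*(-11) = 165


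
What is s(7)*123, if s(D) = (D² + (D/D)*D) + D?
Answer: 7749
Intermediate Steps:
s(D) = D² + 2*D (s(D) = (D² + 1*D) + D = (D² + D) + D = (D + D²) + D = D² + 2*D)
s(7)*123 = (7*(2 + 7))*123 = (7*9)*123 = 63*123 = 7749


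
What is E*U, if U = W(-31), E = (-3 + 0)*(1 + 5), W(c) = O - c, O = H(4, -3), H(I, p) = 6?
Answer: -666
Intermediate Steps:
O = 6
W(c) = 6 - c
E = -18 (E = -3*6 = -18)
U = 37 (U = 6 - (-1)*1*31 = 6 - (-1)*31 = 6 - 1*(-31) = 6 + 31 = 37)
E*U = -18*37 = -666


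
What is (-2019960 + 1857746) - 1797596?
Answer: -1959810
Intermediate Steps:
(-2019960 + 1857746) - 1797596 = -162214 - 1797596 = -1959810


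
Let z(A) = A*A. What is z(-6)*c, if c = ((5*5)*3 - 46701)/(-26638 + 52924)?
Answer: -279756/4381 ≈ -63.857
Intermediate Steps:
z(A) = A**2
c = -7771/4381 (c = (25*3 - 46701)/26286 = (75 - 46701)*(1/26286) = -46626*1/26286 = -7771/4381 ≈ -1.7738)
z(-6)*c = (-6)**2*(-7771/4381) = 36*(-7771/4381) = -279756/4381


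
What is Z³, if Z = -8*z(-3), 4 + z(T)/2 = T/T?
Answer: 110592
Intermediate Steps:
z(T) = -6 (z(T) = -8 + 2*(T/T) = -8 + 2*1 = -8 + 2 = -6)
Z = 48 (Z = -8*(-6) = 48)
Z³ = 48³ = 110592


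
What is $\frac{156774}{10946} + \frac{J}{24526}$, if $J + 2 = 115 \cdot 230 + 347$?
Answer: $\frac{2069168597}{134230798} \approx 15.415$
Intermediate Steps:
$J = 26795$ ($J = -2 + \left(115 \cdot 230 + 347\right) = -2 + \left(26450 + 347\right) = -2 + 26797 = 26795$)
$\frac{156774}{10946} + \frac{J}{24526} = \frac{156774}{10946} + \frac{26795}{24526} = 156774 \cdot \frac{1}{10946} + 26795 \cdot \frac{1}{24526} = \frac{78387}{5473} + \frac{26795}{24526} = \frac{2069168597}{134230798}$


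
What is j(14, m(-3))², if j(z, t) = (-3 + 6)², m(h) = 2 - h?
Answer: 81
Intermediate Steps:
j(z, t) = 9 (j(z, t) = 3² = 9)
j(14, m(-3))² = 9² = 81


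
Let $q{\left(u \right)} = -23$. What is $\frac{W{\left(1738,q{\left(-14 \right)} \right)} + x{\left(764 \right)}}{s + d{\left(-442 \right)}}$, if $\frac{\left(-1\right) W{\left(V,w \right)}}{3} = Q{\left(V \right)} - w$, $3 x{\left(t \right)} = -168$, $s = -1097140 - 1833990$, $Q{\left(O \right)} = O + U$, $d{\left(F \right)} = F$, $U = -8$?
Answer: $\frac{5315}{2931572} \approx 0.001813$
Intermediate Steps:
$Q{\left(O \right)} = -8 + O$ ($Q{\left(O \right)} = O - 8 = -8 + O$)
$s = -2931130$
$x{\left(t \right)} = -56$ ($x{\left(t \right)} = \frac{1}{3} \left(-168\right) = -56$)
$W{\left(V,w \right)} = 24 - 3 V + 3 w$ ($W{\left(V,w \right)} = - 3 \left(\left(-8 + V\right) - w\right) = - 3 \left(-8 + V - w\right) = 24 - 3 V + 3 w$)
$\frac{W{\left(1738,q{\left(-14 \right)} \right)} + x{\left(764 \right)}}{s + d{\left(-442 \right)}} = \frac{\left(24 - 5214 + 3 \left(-23\right)\right) - 56}{-2931130 - 442} = \frac{\left(24 - 5214 - 69\right) - 56}{-2931572} = \left(-5259 - 56\right) \left(- \frac{1}{2931572}\right) = \left(-5315\right) \left(- \frac{1}{2931572}\right) = \frac{5315}{2931572}$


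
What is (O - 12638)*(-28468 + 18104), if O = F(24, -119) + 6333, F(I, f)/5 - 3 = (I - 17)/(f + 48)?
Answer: 4628821500/71 ≈ 6.5195e+7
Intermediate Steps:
F(I, f) = 15 + 5*(-17 + I)/(48 + f) (F(I, f) = 15 + 5*((I - 17)/(f + 48)) = 15 + 5*((-17 + I)/(48 + f)) = 15 + 5*(-17 + I)/(48 + f))
O = 450673/71 (O = 5*(127 + 24 + 3*(-119))/(48 - 119) + 6333 = 5*(127 + 24 - 357)/(-71) + 6333 = 5*(-1/71)*(-206) + 6333 = 1030/71 + 6333 = 450673/71 ≈ 6347.5)
(O - 12638)*(-28468 + 18104) = (450673/71 - 12638)*(-28468 + 18104) = -446625/71*(-10364) = 4628821500/71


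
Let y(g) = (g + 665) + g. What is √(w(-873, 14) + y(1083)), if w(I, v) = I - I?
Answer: √2831 ≈ 53.207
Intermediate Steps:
y(g) = 665 + 2*g (y(g) = (665 + g) + g = 665 + 2*g)
w(I, v) = 0
√(w(-873, 14) + y(1083)) = √(0 + (665 + 2*1083)) = √(0 + (665 + 2166)) = √(0 + 2831) = √2831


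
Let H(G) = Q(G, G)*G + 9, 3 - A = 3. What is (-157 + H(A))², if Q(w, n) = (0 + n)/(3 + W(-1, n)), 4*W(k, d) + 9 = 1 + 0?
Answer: 21904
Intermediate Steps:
W(k, d) = -2 (W(k, d) = -9/4 + (1 + 0)/4 = -9/4 + (¼)*1 = -9/4 + ¼ = -2)
A = 0 (A = 3 - 1*3 = 3 - 3 = 0)
Q(w, n) = n (Q(w, n) = (0 + n)/(3 - 2) = n/1 = n*1 = n)
H(G) = 9 + G² (H(G) = G*G + 9 = G² + 9 = 9 + G²)
(-157 + H(A))² = (-157 + (9 + 0²))² = (-157 + (9 + 0))² = (-157 + 9)² = (-148)² = 21904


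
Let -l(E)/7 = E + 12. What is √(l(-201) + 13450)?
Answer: √14773 ≈ 121.54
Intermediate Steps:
l(E) = -84 - 7*E (l(E) = -7*(E + 12) = -7*(12 + E) = -84 - 7*E)
√(l(-201) + 13450) = √((-84 - 7*(-201)) + 13450) = √((-84 + 1407) + 13450) = √(1323 + 13450) = √14773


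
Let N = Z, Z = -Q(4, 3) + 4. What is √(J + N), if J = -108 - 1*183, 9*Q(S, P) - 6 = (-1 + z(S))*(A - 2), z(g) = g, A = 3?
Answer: 12*I*√2 ≈ 16.971*I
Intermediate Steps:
Q(S, P) = 5/9 + S/9 (Q(S, P) = ⅔ + ((-1 + S)*(3 - 2))/9 = ⅔ + ((-1 + S)*1)/9 = ⅔ + (-1 + S)/9 = ⅔ + (-⅑ + S/9) = 5/9 + S/9)
J = -291 (J = -108 - 183 = -291)
Z = 3 (Z = -(5/9 + (⅑)*4) + 4 = -(5/9 + 4/9) + 4 = -1*1 + 4 = -1 + 4 = 3)
N = 3
√(J + N) = √(-291 + 3) = √(-288) = 12*I*√2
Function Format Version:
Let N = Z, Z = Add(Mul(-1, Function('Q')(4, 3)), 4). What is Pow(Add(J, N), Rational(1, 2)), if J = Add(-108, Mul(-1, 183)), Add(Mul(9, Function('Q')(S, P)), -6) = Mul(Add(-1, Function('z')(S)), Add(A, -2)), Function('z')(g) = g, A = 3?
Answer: Mul(12, I, Pow(2, Rational(1, 2))) ≈ Mul(16.971, I)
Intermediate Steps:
Function('Q')(S, P) = Add(Rational(5, 9), Mul(Rational(1, 9), S)) (Function('Q')(S, P) = Add(Rational(2, 3), Mul(Rational(1, 9), Mul(Add(-1, S), Add(3, -2)))) = Add(Rational(2, 3), Mul(Rational(1, 9), Mul(Add(-1, S), 1))) = Add(Rational(2, 3), Mul(Rational(1, 9), Add(-1, S))) = Add(Rational(2, 3), Add(Rational(-1, 9), Mul(Rational(1, 9), S))) = Add(Rational(5, 9), Mul(Rational(1, 9), S)))
J = -291 (J = Add(-108, -183) = -291)
Z = 3 (Z = Add(Mul(-1, Add(Rational(5, 9), Mul(Rational(1, 9), 4))), 4) = Add(Mul(-1, Add(Rational(5, 9), Rational(4, 9))), 4) = Add(Mul(-1, 1), 4) = Add(-1, 4) = 3)
N = 3
Pow(Add(J, N), Rational(1, 2)) = Pow(Add(-291, 3), Rational(1, 2)) = Pow(-288, Rational(1, 2)) = Mul(12, I, Pow(2, Rational(1, 2)))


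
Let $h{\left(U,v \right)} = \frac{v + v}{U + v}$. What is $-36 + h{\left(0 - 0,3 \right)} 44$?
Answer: $52$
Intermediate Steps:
$h{\left(U,v \right)} = \frac{2 v}{U + v}$
$-36 + h{\left(0 - 0,3 \right)} 44 = -36 + 2 \cdot 3 \frac{1}{\left(0 - 0\right) + 3} \cdot 44 = -36 + 2 \cdot 3 \frac{1}{\left(0 + 0\right) + 3} \cdot 44 = -36 + 2 \cdot 3 \frac{1}{0 + 3} \cdot 44 = -36 + 2 \cdot 3 \cdot \frac{1}{3} \cdot 44 = -36 + 2 \cdot 44 = -36 + 88 = 52$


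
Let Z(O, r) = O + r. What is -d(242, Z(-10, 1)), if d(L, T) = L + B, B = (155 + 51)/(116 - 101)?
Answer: -3836/15 ≈ -255.73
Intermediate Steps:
B = 206/15 ≈ 13.733
d(L, T) = 206/15 + L (d(L, T) = L + 206/15 = 206/15 + L)
-d(242, Z(-10, 1)) = -(206/15 + 242) = -1*3836/15 = -3836/15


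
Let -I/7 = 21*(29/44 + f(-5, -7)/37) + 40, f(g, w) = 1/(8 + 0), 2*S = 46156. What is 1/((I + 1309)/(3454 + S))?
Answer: 28796064/1011115 ≈ 28.480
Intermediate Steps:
S = 23078 (S = (½)*46156 = 23078)
f(g, w) = ⅛ (f(g, w) = 1/8 = ⅛)
I = -1228759/3256 (I = -7*(21*(29/44 + (⅛)/37) + 40) = -7*(21*(29*(1/44) + (⅛)*(1/37)) + 40) = -7*(21*(29/44 + 1/296) + 40) = -7*(21*(2157/3256) + 40) = -7*(45297/3256 + 40) = -7*175537/3256 = -1228759/3256 ≈ -377.38)
1/((I + 1309)/(3454 + S)) = 1/((-1228759/3256 + 1309)/(3454 + 23078)) = 1/((3033345/3256)/26532) = 1/((3033345/3256)*(1/26532)) = 1/(1011115/28796064) = 28796064/1011115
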